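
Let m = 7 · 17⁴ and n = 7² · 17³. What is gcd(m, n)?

min exponent per shared prime: 7 · 17³ = 34391

34391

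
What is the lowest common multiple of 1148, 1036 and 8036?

297332

1148 = 2² · 7 · 41; 1036 = 2² · 7 · 37; 8036 = 2² · 7² · 41
lcm takes max exponent of each prime: 2² · 7² · 37 · 41 = 297332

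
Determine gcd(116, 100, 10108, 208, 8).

gcd(116, 100): 116 = 1·100 + 16; 100 = 6·16 + 4; 16 = 4·4 + 0 → 4
gcd(4, 10108): 10108 = 2527·4 + 0 → 4
gcd(4, 208): 208 = 52·4 + 0 → 4
gcd(4, 8): 8 = 2·4 + 0 → 4

4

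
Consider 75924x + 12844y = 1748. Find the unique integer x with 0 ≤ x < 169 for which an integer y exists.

Reduce mod 12844: 75924x ≡ 1748 (mod 12844). With g = gcd(75924, 12844) = 76 dividing 1748, divide through: 999x ≡ 23 (mod 169).
Since gcd(999, 169) = 1, x ≡ 23·(999)⁻¹ ≡ 21 (mod 169). Smallest non-negative: 21.

21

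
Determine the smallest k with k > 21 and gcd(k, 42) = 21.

63

gcd(k, 42) = 21 forces 21 | k; write k = 21s. Then gcd(21s, 21·2) = 21·gcd(s, 2), so need gcd(s, 2) = 1.
21s > 21 gives s ≥ 2. The least s ≥ 2 coprime to 2 is 3, so k = 21·3 = 63.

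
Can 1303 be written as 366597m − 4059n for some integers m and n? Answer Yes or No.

By Bézout, 366597m − 4059n = 1303 has integer solutions iff gcd(366597, 4059) | 1303.
Euclid: 366597 = 90·4059 + 1287; 4059 = 3·1287 + 198; 1287 = 6·198 + 99; 198 = 2·99 + 0. gcd = 99; 1303 mod 99 = 16. No.

No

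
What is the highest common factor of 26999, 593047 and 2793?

gcd(26999, 593047): 593047 = 21·26999 + 26068; 26999 = 1·26068 + 931; 26068 = 28·931 + 0 → 931
gcd(931, 2793): 2793 = 3·931 + 0 → 931

931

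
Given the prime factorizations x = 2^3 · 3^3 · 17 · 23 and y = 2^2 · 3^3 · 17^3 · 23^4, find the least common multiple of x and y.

max exponent per prime: 2^3 · 3^3 · 17^3 · 23^4 = 296969507928

296969507928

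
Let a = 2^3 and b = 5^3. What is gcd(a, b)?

1

min exponent per shared prime: (none) = 1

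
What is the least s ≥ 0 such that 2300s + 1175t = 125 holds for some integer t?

gcd(2300, 1175) = 25 (Euclid: 2300 = 1·1175 + 1125; 1175 = 1·1125 + 50; 1125 = 22·50 + 25; 50 = 2·25 + 0), and 25 | 125.
Extended Euclid: 2300·(23) + 1175·(-45) = 25. Scale by 5: s₀ = 115.
General solution s = s₀ + 47k; reducing mod 47 gives s = 21 (and t = -41).

21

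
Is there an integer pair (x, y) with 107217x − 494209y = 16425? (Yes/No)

No

gcd(107217, 494209): 494209 = 4·107217 + 65341; 107217 = 1·65341 + 41876; 65341 = 1·41876 + 23465; 41876 = 1·23465 + 18411; 23465 = 1·18411 + 5054; 18411 = 3·5054 + 3249; 5054 = 1·3249 + 1805; 3249 = 1·1805 + 1444; 1805 = 1·1444 + 361; 1444 = 4·361 + 0 → 361
361 does not divide 16425, so a solution does not exist.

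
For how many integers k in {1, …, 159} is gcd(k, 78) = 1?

49

Prime factors of 78: 2, 3, 13. Count integers ≤ 159 divisible by none of them.
By inclusion–exclusion: 159 − ⌊159/2⌋ − ⌊159/3⌋ − ⌊159/13⌋ + ⌊159/6⌋ + ⌊159/26⌋ + ⌊159/39⌋ − ⌊159/78⌋ = 49.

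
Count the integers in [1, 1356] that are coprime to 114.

114 = 2·3·19. Inclusion–exclusion on these primes:
1356 − ⌊1356/2⌋ − ⌊1356/3⌋ − ⌊1356/19⌋ + ⌊1356/6⌋ + ⌊1356/38⌋ + ⌊1356/57⌋ − ⌊1356/114⌋ = 428

428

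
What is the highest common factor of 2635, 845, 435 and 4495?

5

gcd(2635, 845): 2635 = 3·845 + 100; 845 = 8·100 + 45; 100 = 2·45 + 10; 45 = 4·10 + 5; 10 = 2·5 + 0 → 5
gcd(5, 435): 435 = 87·5 + 0 → 5
gcd(5, 4495): 4495 = 899·5 + 0 → 5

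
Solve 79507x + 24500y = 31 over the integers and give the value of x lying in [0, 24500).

10433

gcd(79507, 24500) = 1 (Euclid: 79507 = 3·24500 + 6007; 24500 = 4·6007 + 472; 6007 = 12·472 + 343; 472 = 1·343 + 129; 343 = 2·129 + 85; 129 = 1·85 + 44; 85 = 1·44 + 41; 44 = 1·41 + 3; 41 = 13·3 + 2; 3 = 1·2 + 1; 2 = 2·1 + 0), and 1 | 31.
Extended Euclid: 79507·(-8357) + 24500·(27120) = 1. Scale by 31: x₀ = -259067.
General solution x = x₀ + 24500t; reducing mod 24500 gives x = 10433 (and y = -33857).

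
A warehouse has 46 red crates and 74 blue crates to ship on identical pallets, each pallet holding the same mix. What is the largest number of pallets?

2

Euclid: 74 = 1·46 + 28; 46 = 1·28 + 18; 28 = 1·18 + 10; 18 = 1·10 + 8; 10 = 1·8 + 2; 8 = 4·2 + 0. Last nonzero remainder: 2.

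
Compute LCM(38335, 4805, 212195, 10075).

38335 = 5 · 11 · 17 · 41; 4805 = 5 · 31²; 212195 = 5 · 31 · 37²; 10075 = 5² · 13 · 31
lcm takes max exponent of each prime: 5² · 11 · 13 · 17 · 31² · 37² · 41 = 3278201615975

3278201615975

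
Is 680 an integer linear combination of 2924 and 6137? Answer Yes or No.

Yes

gcd(2924, 6137): 6137 = 2·2924 + 289; 2924 = 10·289 + 34; 289 = 8·34 + 17; 34 = 2·17 + 0 → 17
17 divides 680, so a solution exists.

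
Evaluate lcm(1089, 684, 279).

2565684

1089 = 3² · 11²; 684 = 2² · 3² · 19; 279 = 3² · 31
lcm takes max exponent of each prime: 2² · 3² · 11² · 19 · 31 = 2565684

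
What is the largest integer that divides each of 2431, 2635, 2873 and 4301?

17

gcd(2431, 2635): 2635 = 1·2431 + 204; 2431 = 11·204 + 187; 204 = 1·187 + 17; 187 = 11·17 + 0 → 17
gcd(17, 2873): 2873 = 169·17 + 0 → 17
gcd(17, 4301): 4301 = 253·17 + 0 → 17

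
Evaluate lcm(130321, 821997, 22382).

lcm(130321, 821997) = 130321·821997/gcd = 107123471037/361 = 296740917
lcm(296740917, 22382) = 296740917·22382/gcd = 6641655204294/361 = 18397936854

18397936854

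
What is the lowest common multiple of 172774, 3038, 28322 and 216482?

3419271925594

172774 = 2 · 7² · 41 · 43; 3038 = 2 · 7² · 31; 28322 = 2 · 7² · 17²; 216482 = 2 · 7² · 47²
lcm takes max exponent of each prime: 2 · 7² · 17² · 31 · 41 · 43 · 47² = 3419271925594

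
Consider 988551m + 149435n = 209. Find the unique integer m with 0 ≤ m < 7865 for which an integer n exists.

7249

gcd(988551, 149435) = 19 (Euclid: 988551 = 6·149435 + 91941; 149435 = 1·91941 + 57494; 91941 = 1·57494 + 34447; 57494 = 1·34447 + 23047; 34447 = 1·23047 + 11400; 23047 = 2·11400 + 247; 11400 = 46·247 + 38; 247 = 6·38 + 19; 38 = 2·19 + 0), and 19 | 209.
Extended Euclid: 988551·(-3631) + 149435·(24020) = 19. Scale by 11: m₀ = -39941.
General solution m = m₀ + 7865t; reducing mod 7865 gives m = 7249 (and n = -47954).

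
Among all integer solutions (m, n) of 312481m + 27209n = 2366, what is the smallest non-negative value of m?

91

Euclid: 312481 = 11·27209 + 13182; 27209 = 2·13182 + 845; 13182 = 15·845 + 507; 845 = 1·507 + 338; 507 = 1·338 + 169; 338 = 2·169 + 0 → gcd = 169; 2366 = 169·14.
Back-substitution yields 312481·(64) + 27209·(-735) = 169, so one solution is m = 64·14 = 896, n = -735·14 = -10290.
Solutions in m differ by 27209/169 = 161; the one in [0, 161) is 896 mod 161 = 91.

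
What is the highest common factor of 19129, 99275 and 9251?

11

gcd(19129, 99275): 99275 = 5·19129 + 3630; 19129 = 5·3630 + 979; 3630 = 3·979 + 693; 979 = 1·693 + 286; 693 = 2·286 + 121; 286 = 2·121 + 44; 121 = 2·44 + 33; 44 = 1·33 + 11; 33 = 3·11 + 0 → 11
gcd(11, 9251): 9251 = 841·11 + 0 → 11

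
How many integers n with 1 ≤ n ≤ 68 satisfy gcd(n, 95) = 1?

Prime factors of 95: 5, 19. Count integers ≤ 68 divisible by none of them.
By inclusion–exclusion: 68 − ⌊68/5⌋ − ⌊68/19⌋ + ⌊68/95⌋ = 52.

52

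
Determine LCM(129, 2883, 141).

5826543

lcm(129, 2883) = 129·2883/gcd = 371907/3 = 123969
lcm(123969, 141) = 123969·141/gcd = 17479629/3 = 5826543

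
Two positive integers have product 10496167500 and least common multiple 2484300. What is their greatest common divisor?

4225

gcd·lcm = product, so gcd = 10496167500/2484300 = 4225.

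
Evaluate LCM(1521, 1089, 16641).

1521 = 3² · 13²; 1089 = 3² · 11²; 16641 = 3² · 43²
lcm takes max exponent of each prime: 3² · 11² · 13² · 43² = 340291809

340291809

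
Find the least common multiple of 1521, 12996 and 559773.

136604763828

lcm(1521, 12996) = 1521·12996/gcd = 19766916/9 = 2196324
lcm(2196324, 559773) = 2196324·559773/gcd = 1229442874452/9 = 136604763828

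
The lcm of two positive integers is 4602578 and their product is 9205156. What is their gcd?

2

gcd·lcm = product, so gcd = 9205156/4602578 = 2.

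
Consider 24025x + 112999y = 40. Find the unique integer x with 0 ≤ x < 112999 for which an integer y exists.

Euclid: 112999 = 4·24025 + 16899; 24025 = 1·16899 + 7126; 16899 = 2·7126 + 2647; 7126 = 2·2647 + 1832; 2647 = 1·1832 + 815; 1832 = 2·815 + 202; 815 = 4·202 + 7; 202 = 28·7 + 6; 7 = 1·6 + 1; 6 = 6·1 + 0 → gcd = 1; 40 = 1·40.
Back-substitution yields 24025·(-16222) + 112999·(3449) = 1, so one solution is x = -16222·40 = -648880, y = 3449·40 = 137960.
Solutions in x differ by 112999/1 = 112999; the one in [0, 112999) is -648880 mod 112999 = 29114.

29114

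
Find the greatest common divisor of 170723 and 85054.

Euclid: 170723 = 2·85054 + 615; 85054 = 138·615 + 184; 615 = 3·184 + 63; 184 = 2·63 + 58; 63 = 1·58 + 5; 58 = 11·5 + 3; 5 = 1·3 + 2; 3 = 1·2 + 1; 2 = 2·1 + 0. Last nonzero remainder: 1.

1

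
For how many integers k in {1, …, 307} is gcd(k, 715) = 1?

207

715 = 5·11·13. Inclusion–exclusion on these primes:
307 − ⌊307/5⌋ − ⌊307/11⌋ − ⌊307/13⌋ + ⌊307/55⌋ + ⌊307/65⌋ + ⌊307/143⌋ − ⌊307/715⌋ = 207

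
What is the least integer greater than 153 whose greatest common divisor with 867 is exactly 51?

204

867 = 51·17. Any k with gcd(k, 867) = 51 is a multiple of 51, say 51s, with s coprime to 17.
Need s > 153/51, so s ≥ 4. First s ≥ 4 with gcd(s, 17) = 1 is s = 4. Thus k = 51·4 = 204.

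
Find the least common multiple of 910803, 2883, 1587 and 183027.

910803 = 3 · 19² · 29²; 2883 = 3 · 31²; 1587 = 3 · 23²; 183027 = 3 · 13² · 19²
lcm takes max exponent of each prime: 3 · 13² · 19² · 23² · 29² · 31² = 78251057741883

78251057741883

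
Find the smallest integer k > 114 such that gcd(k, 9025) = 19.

9025 = 19·475. Any k with gcd(k, 9025) = 19 is a multiple of 19, say 19s, with s coprime to 475.
Need s > 114/19, so s ≥ 7. First s ≥ 7 with gcd(s, 475) = 1 is s = 7. Thus k = 19·7 = 133.

133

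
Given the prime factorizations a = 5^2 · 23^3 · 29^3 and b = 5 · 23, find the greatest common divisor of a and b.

min exponent per shared prime: 5 · 23 = 115

115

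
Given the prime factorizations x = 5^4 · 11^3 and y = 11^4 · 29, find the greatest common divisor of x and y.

min exponent per shared prime: 11^3 = 1331

1331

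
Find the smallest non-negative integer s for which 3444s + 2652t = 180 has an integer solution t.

171

gcd(3444, 2652) = 12 (Euclid: 3444 = 1·2652 + 792; 2652 = 3·792 + 276; 792 = 2·276 + 240; 276 = 1·240 + 36; 240 = 6·36 + 24; 36 = 1·24 + 12; 24 = 2·12 + 0), and 12 | 180.
Extended Euclid: 3444·(-77) + 2652·(100) = 12. Scale by 15: s₀ = -1155.
General solution s = s₀ + 221k; reducing mod 221 gives s = 171 (and t = -222).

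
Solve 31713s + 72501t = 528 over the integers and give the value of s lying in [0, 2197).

647

Euclid: 72501 = 2·31713 + 9075; 31713 = 3·9075 + 4488; 9075 = 2·4488 + 99; 4488 = 45·99 + 33; 99 = 3·33 + 0 → gcd = 33; 528 = 33·16.
Back-substitution yields 31713·(727) + 72501·(-318) = 33, so one solution is s = 727·16 = 11632, t = -318·16 = -5088.
Solutions in s differ by 72501/33 = 2197; the one in [0, 2197) is 11632 mod 2197 = 647.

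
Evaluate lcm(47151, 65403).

47151 = 3² · 13² · 31; 65403 = 3² · 13² · 43
max exponents: 3² · 13² · 31 · 43 = 2027493

2027493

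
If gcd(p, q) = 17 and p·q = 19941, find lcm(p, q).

1173

Since gcd(p,q)·lcm(p,q) = pq, lcm = 19941/17 = 1173.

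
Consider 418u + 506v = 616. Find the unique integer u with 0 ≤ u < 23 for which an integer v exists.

16

Euclid: 506 = 1·418 + 88; 418 = 4·88 + 66; 88 = 1·66 + 22; 66 = 3·22 + 0 → gcd = 22; 616 = 22·28.
Back-substitution yields 418·(-6) + 506·(5) = 22, so one solution is u = -6·28 = -168, v = 5·28 = 140.
Solutions in u differ by 506/22 = 23; the one in [0, 23) is -168 mod 23 = 16.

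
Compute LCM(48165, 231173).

48165 = 3 · 5 · 13² · 19; 231173 = 19 · 23³
max exponents: 3 · 5 · 13² · 19 · 23³ = 586023555

586023555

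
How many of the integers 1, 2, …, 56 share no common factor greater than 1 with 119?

119 = 7·17. Inclusion–exclusion on these primes:
56 − ⌊56/7⌋ − ⌊56/17⌋ + ⌊56/119⌋ = 45

45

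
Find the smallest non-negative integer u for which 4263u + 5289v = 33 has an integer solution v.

500

gcd(4263, 5289) = 3 (Euclid: 5289 = 1·4263 + 1026; 4263 = 4·1026 + 159; 1026 = 6·159 + 72; 159 = 2·72 + 15; 72 = 4·15 + 12; 15 = 1·12 + 3; 12 = 4·3 + 0), and 3 | 33.
Extended Euclid: 4263·(366) + 5289·(-295) = 3. Scale by 11: u₀ = 4026.
General solution u = u₀ + 1763t; reducing mod 1763 gives u = 500 (and v = -403).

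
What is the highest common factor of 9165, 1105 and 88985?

9165 = 3 · 5 · 13 · 47; 1105 = 5 · 13 · 17; 88985 = 5 · 13 · 37²
gcd takes min exponent of each prime: 5 · 13 = 65

65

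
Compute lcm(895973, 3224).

895973 = 13 · 41³; 3224 = 2³ · 13 · 31
max exponents: 2³ · 13 · 31 · 41³ = 222201304

222201304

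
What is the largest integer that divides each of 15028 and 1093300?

Euclid: 1093300 = 72·15028 + 11284; 15028 = 1·11284 + 3744; 11284 = 3·3744 + 52; 3744 = 72·52 + 0. Last nonzero remainder: 52.

52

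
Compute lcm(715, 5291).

715 = 5 · 11 · 13; 5291 = 11 · 13 · 37
max exponents: 5 · 11 · 13 · 37 = 26455

26455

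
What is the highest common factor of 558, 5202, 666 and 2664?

18

gcd(558, 5202): 5202 = 9·558 + 180; 558 = 3·180 + 18; 180 = 10·18 + 0 → 18
gcd(18, 666): 666 = 37·18 + 0 → 18
gcd(18, 2664): 2664 = 148·18 + 0 → 18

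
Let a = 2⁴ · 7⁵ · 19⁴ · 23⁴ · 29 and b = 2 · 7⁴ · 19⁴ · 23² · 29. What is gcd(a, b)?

min exponent per shared prime: 2 · 7⁴ · 19⁴ · 23² · 29 = 9600419921722

9600419921722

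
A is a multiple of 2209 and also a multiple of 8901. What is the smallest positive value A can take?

19662309

2209 = 47²; 8901 = 3² · 23 · 43
max exponents: 3² · 23 · 43 · 47² = 19662309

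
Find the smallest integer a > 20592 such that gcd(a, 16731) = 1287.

21879

gcd(a, 16731) = 1287 forces 1287 | a; write a = 1287s. Then gcd(1287s, 1287·13) = 1287·gcd(s, 13), so need gcd(s, 13) = 1.
1287s > 20592 gives s ≥ 17. The least s ≥ 17 coprime to 13 is 17, so a = 1287·17 = 21879.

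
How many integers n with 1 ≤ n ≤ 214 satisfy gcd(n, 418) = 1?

Prime factors of 418: 2, 11, 19. Count integers ≤ 214 divisible by none of them.
By inclusion–exclusion: 214 − ⌊214/2⌋ − ⌊214/11⌋ − ⌊214/19⌋ + ⌊214/22⌋ + ⌊214/38⌋ + ⌊214/209⌋ − ⌊214/418⌋ = 92.

92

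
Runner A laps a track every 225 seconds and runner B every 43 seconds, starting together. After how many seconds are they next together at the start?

9675

225 = 3² · 5²; 43 = 43
max exponents: 3² · 5² · 43 = 9675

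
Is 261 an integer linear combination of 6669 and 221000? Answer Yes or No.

By Bézout, 6669u − 221000v = 261 has integer solutions iff gcd(6669, 221000) | 261.
Euclid: 221000 = 33·6669 + 923; 6669 = 7·923 + 208; 923 = 4·208 + 91; 208 = 2·91 + 26; 91 = 3·26 + 13; 26 = 2·13 + 0. gcd = 13; 261 mod 13 = 1. No.

No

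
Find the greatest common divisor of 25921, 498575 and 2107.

gcd(25921, 498575): 498575 = 19·25921 + 6076; 25921 = 4·6076 + 1617; 6076 = 3·1617 + 1225; 1617 = 1·1225 + 392; 1225 = 3·392 + 49; 392 = 8·49 + 0 → 49
gcd(49, 2107): 2107 = 43·49 + 0 → 49

49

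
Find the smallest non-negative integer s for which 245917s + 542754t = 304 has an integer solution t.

27628

gcd(245917, 542754) = 19 (Euclid: 542754 = 2·245917 + 50920; 245917 = 4·50920 + 42237; 50920 = 1·42237 + 8683; 42237 = 4·8683 + 7505; 8683 = 1·7505 + 1178; 7505 = 6·1178 + 437; 1178 = 2·437 + 304; 437 = 1·304 + 133; 304 = 2·133 + 38; 133 = 3·38 + 19; 38 = 2·19 + 0), and 19 | 304.
Extended Euclid: 245917·(12439) + 542754·(-5636) = 19. Scale by 16: s₀ = 199024.
General solution s = s₀ + 28566k; reducing mod 28566 gives s = 27628 (and t = -12518).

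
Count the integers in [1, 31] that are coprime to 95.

24

Prime factors of 95: 5, 19. Count integers ≤ 31 divisible by none of them.
By inclusion–exclusion: 31 − ⌊31/5⌋ − ⌊31/19⌋ + ⌊31/95⌋ = 24.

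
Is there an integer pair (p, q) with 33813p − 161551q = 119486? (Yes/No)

By Bézout, 33813p − 161551q = 119486 has integer solutions iff gcd(33813, 161551) | 119486.
Euclid: 161551 = 4·33813 + 26299; 33813 = 1·26299 + 7514; 26299 = 3·7514 + 3757; 7514 = 2·3757 + 0. gcd = 3757; 119486 mod 3757 = 3019. No.

No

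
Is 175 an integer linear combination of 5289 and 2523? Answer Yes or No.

gcd(5289, 2523): 5289 = 2·2523 + 243; 2523 = 10·243 + 93; 243 = 2·93 + 57; 93 = 1·57 + 36; 57 = 1·36 + 21; 36 = 1·21 + 15; 21 = 1·15 + 6; 15 = 2·6 + 3; 6 = 2·3 + 0 → 3
3 does not divide 175, so a solution does not exist.

No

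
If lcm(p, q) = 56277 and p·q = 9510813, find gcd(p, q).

169

From gcd × lcm = pq: gcd = 9510813 / 56277 = 169.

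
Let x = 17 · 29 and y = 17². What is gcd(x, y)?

17

min exponent per shared prime: 17 = 17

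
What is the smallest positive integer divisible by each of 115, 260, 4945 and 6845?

352024660

115 = 5 · 23; 260 = 2² · 5 · 13; 4945 = 5 · 23 · 43; 6845 = 5 · 37²
lcm takes max exponent of each prime: 2² · 5 · 13 · 23 · 37² · 43 = 352024660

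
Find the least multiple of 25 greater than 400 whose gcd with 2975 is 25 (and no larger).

450

gcd(k, 2975) = 25 forces 25 | k; write k = 25s. Then gcd(25s, 25·119) = 25·gcd(s, 119), so need gcd(s, 119) = 1.
25s > 400 gives s ≥ 17. The least s ≥ 17 coprime to 119 is 18, so k = 25·18 = 450.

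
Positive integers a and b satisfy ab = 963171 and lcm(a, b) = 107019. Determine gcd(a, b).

9

From gcd × lcm = ab: gcd = 963171 / 107019 = 9.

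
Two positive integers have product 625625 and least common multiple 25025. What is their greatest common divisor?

25

gcd·lcm = product, so gcd = 625625/25025 = 25.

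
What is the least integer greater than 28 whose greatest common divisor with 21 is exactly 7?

35

gcd(x, 21) = 7 forces 7 | x; write x = 7s. Then gcd(7s, 7·3) = 7·gcd(s, 3), so need gcd(s, 3) = 1.
7s > 28 gives s ≥ 5. The least s ≥ 5 coprime to 3 is 5, so x = 7·5 = 35.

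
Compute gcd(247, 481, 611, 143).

gcd(247, 481): 481 = 1·247 + 234; 247 = 1·234 + 13; 234 = 18·13 + 0 → 13
gcd(13, 611): 611 = 47·13 + 0 → 13
gcd(13, 143): 143 = 11·13 + 0 → 13

13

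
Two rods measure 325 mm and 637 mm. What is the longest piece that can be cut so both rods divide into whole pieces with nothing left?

Euclid: 637 = 1·325 + 312; 325 = 1·312 + 13; 312 = 24·13 + 0. Last nonzero remainder: 13.

13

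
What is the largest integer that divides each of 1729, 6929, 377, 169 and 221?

gcd(1729, 6929): 6929 = 4·1729 + 13; 1729 = 133·13 + 0 → 13
gcd(13, 377): 377 = 29·13 + 0 → 13
gcd(13, 169): 169 = 13·13 + 0 → 13
gcd(13, 221): 221 = 17·13 + 0 → 13

13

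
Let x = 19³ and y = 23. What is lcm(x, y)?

157757

max exponent per prime: 19³ · 23 = 157757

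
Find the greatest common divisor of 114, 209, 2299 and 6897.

114 = 2 · 3 · 19; 209 = 11 · 19; 2299 = 11² · 19; 6897 = 3 · 11² · 19
gcd takes min exponent of each prime: 19 = 19

19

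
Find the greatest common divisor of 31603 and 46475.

1859

31603 = 11 · 13² · 17
46475 = 5² · 11 · 13²
Common: 11 · 13² = 1859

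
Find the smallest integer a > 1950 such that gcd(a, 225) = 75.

gcd(a, 225) = 75 forces 75 | a; write a = 75s. Then gcd(75s, 75·3) = 75·gcd(s, 3), so need gcd(s, 3) = 1.
75s > 1950 gives s ≥ 27. The least s ≥ 27 coprime to 3 is 28, so a = 75·28 = 2100.

2100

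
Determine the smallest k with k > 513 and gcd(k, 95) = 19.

Multiples of 19 above 513: 19·28, 19·29, … . Need the cofactor coprime to 95/19 = 5.
Checking s = 28, 29, … the first with gcd(s, 5) = 1 is s = 28, giving 532.

532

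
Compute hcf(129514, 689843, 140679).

77

129514 = 2 · 7 · 11 · 29²; 689843 = 7 · 11 · 17² · 31; 140679 = 3² · 7² · 11 · 29
gcd takes min exponent of each prime: 7 · 11 = 77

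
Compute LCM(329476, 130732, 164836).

lcm(329476, 130732) = 329476·130732/gcd = 43073056432/196 = 219760492
lcm(219760492, 164836) = 219760492·164836/gcd = 36224440459312/5684 = 6373054268

6373054268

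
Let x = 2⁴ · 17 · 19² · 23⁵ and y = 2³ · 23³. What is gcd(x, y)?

min exponent per shared prime: 2³ · 23³ = 97336

97336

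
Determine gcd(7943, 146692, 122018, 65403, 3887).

169

7943 = 13² · 47; 146692 = 2² · 7 · 13² · 31; 122018 = 2 · 13² · 19²; 65403 = 3² · 13² · 43; 3887 = 13² · 23
gcd takes min exponent of each prime: 13² = 169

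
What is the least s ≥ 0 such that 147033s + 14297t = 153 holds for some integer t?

834

Euclid: 147033 = 10·14297 + 4063; 14297 = 3·4063 + 2108; 4063 = 1·2108 + 1955; 2108 = 1·1955 + 153; 1955 = 12·153 + 119; 153 = 1·119 + 34; 119 = 3·34 + 17; 34 = 2·17 + 0 → gcd = 17; 153 = 17·9.
Back-substitution yields 147033·(373) + 14297·(-3836) = 17, so one solution is s = 373·9 = 3357, t = -3836·9 = -34524.
Solutions in s differ by 14297/17 = 841; the one in [0, 841) is 3357 mod 841 = 834.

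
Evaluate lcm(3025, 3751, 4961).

3844775

3025 = 5² · 11²; 3751 = 11² · 31; 4961 = 11² · 41
lcm takes max exponent of each prime: 5² · 11² · 31 · 41 = 3844775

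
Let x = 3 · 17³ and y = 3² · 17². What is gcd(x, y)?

min exponent per shared prime: 3 · 17² = 867

867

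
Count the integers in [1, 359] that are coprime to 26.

166

26 = 2·13. Inclusion–exclusion on these primes:
359 − ⌊359/2⌋ − ⌊359/13⌋ + ⌊359/26⌋ = 166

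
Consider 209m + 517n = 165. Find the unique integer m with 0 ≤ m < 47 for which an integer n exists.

Euclid: 517 = 2·209 + 99; 209 = 2·99 + 11; 99 = 9·11 + 0 → gcd = 11; 165 = 11·15.
Back-substitution yields 209·(5) + 517·(-2) = 11, so one solution is m = 5·15 = 75, n = -2·15 = -30.
Solutions in m differ by 517/11 = 47; the one in [0, 47) is 75 mod 47 = 28.

28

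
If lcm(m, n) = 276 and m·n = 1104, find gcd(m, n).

From gcd × lcm = mn: gcd = 1104 / 276 = 4.

4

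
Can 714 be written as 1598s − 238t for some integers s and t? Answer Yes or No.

gcd(1598, 238): 1598 = 6·238 + 170; 238 = 1·170 + 68; 170 = 2·68 + 34; 68 = 2·34 + 0 → 34
34 divides 714, so a solution exists.

Yes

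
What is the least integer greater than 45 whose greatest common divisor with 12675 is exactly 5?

55

gcd(a, 12675) = 5 forces 5 | a; write a = 5s. Then gcd(5s, 5·2535) = 5·gcd(s, 2535), so need gcd(s, 2535) = 1.
5s > 45 gives s ≥ 10. The least s ≥ 10 coprime to 2535 is 11, so a = 5·11 = 55.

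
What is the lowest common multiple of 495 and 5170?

46530

495 = 3² · 5 · 11; 5170 = 2 · 5 · 11 · 47
max exponents: 2 · 3² · 5 · 11 · 47 = 46530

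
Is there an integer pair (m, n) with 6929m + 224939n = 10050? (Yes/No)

By Bézout, 6929m + 224939n = 10050 has integer solutions iff gcd(6929, 224939) | 10050.
Euclid: 224939 = 32·6929 + 3211; 6929 = 2·3211 + 507; 3211 = 6·507 + 169; 507 = 3·169 + 0. gcd = 169; 10050 mod 169 = 79. No.

No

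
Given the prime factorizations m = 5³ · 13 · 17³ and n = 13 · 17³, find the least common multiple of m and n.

7983625

max exponent per prime: 5³ · 13 · 17³ = 7983625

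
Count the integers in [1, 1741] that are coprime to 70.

70 = 2·5·7. Inclusion–exclusion on these primes:
1741 − ⌊1741/2⌋ − ⌊1741/5⌋ − ⌊1741/7⌋ + ⌊1741/10⌋ + ⌊1741/14⌋ + ⌊1741/35⌋ − ⌊1741/70⌋ = 598

598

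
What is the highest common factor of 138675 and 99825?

75

138675 = 3 · 5² · 43²
99825 = 3 · 5² · 11³
Common: 3 · 5² = 75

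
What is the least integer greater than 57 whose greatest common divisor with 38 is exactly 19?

95

Multiples of 19 above 57: 19·4, 19·5, … . Need the cofactor coprime to 38/19 = 2.
Checking s = 4, 5, … the first with gcd(s, 2) = 1 is s = 5, giving 95.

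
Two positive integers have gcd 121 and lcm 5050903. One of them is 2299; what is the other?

265837

p·q = gcd·lcm = 121·5050903 = 611159263, so q = 611159263/2299 = 265837.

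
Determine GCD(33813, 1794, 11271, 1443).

39

33813 = 3² · 13 · 17²; 1794 = 2 · 3 · 13 · 23; 11271 = 3 · 13 · 17²; 1443 = 3 · 13 · 37
gcd takes min exponent of each prime: 3 · 13 = 39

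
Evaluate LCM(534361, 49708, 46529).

534361 = 17² · 43²; 49708 = 2² · 17² · 43; 46529 = 7 · 17² · 23
lcm takes max exponent of each prime: 2² · 7 · 17² · 23 · 43² = 344128484

344128484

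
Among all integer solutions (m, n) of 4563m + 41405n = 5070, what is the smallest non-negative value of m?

gcd(4563, 41405) = 169 (Euclid: 41405 = 9·4563 + 338; 4563 = 13·338 + 169; 338 = 2·169 + 0), and 169 | 5070.
Extended Euclid: 4563·(118) + 41405·(-13) = 169. Scale by 30: m₀ = 3540.
General solution m = m₀ + 245t; reducing mod 245 gives m = 110 (and n = -12).

110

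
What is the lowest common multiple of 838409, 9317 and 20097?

16849505673

838409 = 11² · 13² · 41; 9317 = 7 · 11³; 20097 = 3² · 7 · 11 · 29
lcm takes max exponent of each prime: 3² · 7 · 11³ · 13² · 29 · 41 = 16849505673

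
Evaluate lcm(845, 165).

gcd first: 845 = 5·165 + 20; 165 = 8·20 + 5; 20 = 4·5 + 0 → gcd = 5
lcm = 845·165/gcd = 139425/5 = 27885

27885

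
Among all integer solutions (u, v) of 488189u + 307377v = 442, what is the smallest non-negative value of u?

Reduce mod 307377: 488189u ≡ 442 (mod 307377). With g = gcd(488189, 307377) = 17 dividing 442, divide through: 28717u ≡ 26 (mod 18081).
Since gcd(28717, 18081) = 1, u ≡ 26·(28717)⁻¹ ≡ 221 (mod 18081). Smallest non-negative: 221.

221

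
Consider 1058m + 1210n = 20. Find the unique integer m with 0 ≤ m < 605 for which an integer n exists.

Euclid: 1210 = 1·1058 + 152; 1058 = 6·152 + 146; 152 = 1·146 + 6; 146 = 24·6 + 2; 6 = 3·2 + 0 → gcd = 2; 20 = 2·10.
Back-substitution yields 1058·(199) + 1210·(-174) = 2, so one solution is m = 199·10 = 1990, n = -174·10 = -1740.
Solutions in m differ by 1210/2 = 605; the one in [0, 605) is 1990 mod 605 = 175.

175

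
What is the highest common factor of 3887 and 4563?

169

3887 = 13² · 23
4563 = 3³ · 13²
Common: 13² = 169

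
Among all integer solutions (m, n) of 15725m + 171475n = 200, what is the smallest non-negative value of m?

gcd(15725, 171475) = 25 (Euclid: 171475 = 10·15725 + 14225; 15725 = 1·14225 + 1500; 14225 = 9·1500 + 725; 1500 = 2·725 + 50; 725 = 14·50 + 25; 50 = 2·25 + 0), and 25 | 200.
Extended Euclid: 15725·(-3315) + 171475·(304) = 25. Scale by 8: m₀ = -26520.
General solution m = m₀ + 6859t; reducing mod 6859 gives m = 916 (and n = -84).

916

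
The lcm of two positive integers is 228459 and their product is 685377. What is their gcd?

gcd·lcm = product, so gcd = 685377/228459 = 3.

3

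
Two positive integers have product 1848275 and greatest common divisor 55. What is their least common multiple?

33605

gcd·lcm = product, so lcm = 1848275/55 = 33605.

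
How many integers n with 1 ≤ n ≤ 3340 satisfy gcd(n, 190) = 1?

1266

Prime factors of 190: 2, 5, 19. Count integers ≤ 3340 divisible by none of them.
By inclusion–exclusion: 3340 − ⌊3340/2⌋ − ⌊3340/5⌋ − ⌊3340/19⌋ + ⌊3340/10⌋ + ⌊3340/38⌋ + ⌊3340/95⌋ − ⌊3340/190⌋ = 1266.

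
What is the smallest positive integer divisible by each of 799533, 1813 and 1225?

19988325

799533 = 3² · 7⁴ · 37; 1813 = 7² · 37; 1225 = 5² · 7²
lcm takes max exponent of each prime: 3² · 5² · 7⁴ · 37 = 19988325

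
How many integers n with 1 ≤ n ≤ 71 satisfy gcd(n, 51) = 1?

Prime factors of 51: 3, 17. Count integers ≤ 71 divisible by none of them.
By inclusion–exclusion: 71 − ⌊71/3⌋ − ⌊71/17⌋ + ⌊71/51⌋ = 45.

45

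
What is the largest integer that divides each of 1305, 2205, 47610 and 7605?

45

1305 = 3² · 5 · 29; 2205 = 3² · 5 · 7²; 47610 = 2 · 3² · 5 · 23²; 7605 = 3² · 5 · 13²
gcd takes min exponent of each prime: 3² · 5 = 45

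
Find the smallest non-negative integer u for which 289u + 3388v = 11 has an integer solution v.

891

Euclid: 3388 = 11·289 + 209; 289 = 1·209 + 80; 209 = 2·80 + 49; 80 = 1·49 + 31; 49 = 1·31 + 18; 31 = 1·18 + 13; 18 = 1·13 + 5; 13 = 2·5 + 3; 5 = 1·3 + 2; 3 = 1·2 + 1; 2 = 2·1 + 0 → gcd = 1; 11 = 1·11.
Back-substitution yields 289·(1313) + 3388·(-112) = 1, so one solution is u = 1313·11 = 14443, v = -112·11 = -1232.
Solutions in u differ by 3388/1 = 3388; the one in [0, 3388) is 14443 mod 3388 = 891.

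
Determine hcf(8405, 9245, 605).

5

8405 = 5 · 41²; 9245 = 5 · 43²; 605 = 5 · 11²
gcd takes min exponent of each prime: 5 = 5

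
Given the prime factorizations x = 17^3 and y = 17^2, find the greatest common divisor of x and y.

289

min exponent per shared prime: 17^2 = 289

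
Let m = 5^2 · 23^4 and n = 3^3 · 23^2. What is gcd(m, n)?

529

min exponent per shared prime: 23^2 = 529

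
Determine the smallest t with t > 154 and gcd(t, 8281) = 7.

Multiples of 7 above 154: 7·23, 7·24, … . Need the cofactor coprime to 8281/7 = 1183.
Checking s = 23, 24, … the first with gcd(s, 1183) = 1 is s = 23, giving 161.

161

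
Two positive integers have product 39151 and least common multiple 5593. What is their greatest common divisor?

gcd·lcm = product, so gcd = 39151/5593 = 7.

7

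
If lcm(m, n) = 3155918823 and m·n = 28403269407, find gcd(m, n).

9

From gcd × lcm = mn: gcd = 28403269407 / 3155918823 = 9.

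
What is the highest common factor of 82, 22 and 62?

gcd(82, 22): 82 = 3·22 + 16; 22 = 1·16 + 6; 16 = 2·6 + 4; 6 = 1·4 + 2; 4 = 2·2 + 0 → 2
gcd(2, 62): 62 = 31·2 + 0 → 2

2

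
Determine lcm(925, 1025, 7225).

10960325

lcm(925, 1025) = 925·1025/gcd = 948125/25 = 37925
lcm(37925, 7225) = 37925·7225/gcd = 274008125/25 = 10960325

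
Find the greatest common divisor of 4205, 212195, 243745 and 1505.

4205 = 5 · 29²; 212195 = 5 · 31 · 37²; 243745 = 5 · 29 · 41²; 1505 = 5 · 7 · 43
gcd takes min exponent of each prime: 5 = 5

5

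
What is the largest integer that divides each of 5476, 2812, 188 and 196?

4

gcd(5476, 2812): 5476 = 1·2812 + 2664; 2812 = 1·2664 + 148; 2664 = 18·148 + 0 → 148
gcd(148, 188): 188 = 1·148 + 40; 148 = 3·40 + 28; 40 = 1·28 + 12; 28 = 2·12 + 4; 12 = 3·4 + 0 → 4
gcd(4, 196): 196 = 49·4 + 0 → 4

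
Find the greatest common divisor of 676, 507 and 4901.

gcd(676, 507): 676 = 1·507 + 169; 507 = 3·169 + 0 → 169
gcd(169, 4901): 4901 = 29·169 + 0 → 169

169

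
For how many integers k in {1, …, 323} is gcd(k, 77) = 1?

Prime factors of 77: 7, 11. Count integers ≤ 323 divisible by none of them.
By inclusion–exclusion: 323 − ⌊323/7⌋ − ⌊323/11⌋ + ⌊323/77⌋ = 252.

252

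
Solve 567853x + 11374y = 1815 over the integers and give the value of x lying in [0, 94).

65

Euclid: 567853 = 49·11374 + 10527; 11374 = 1·10527 + 847; 10527 = 12·847 + 363; 847 = 2·363 + 121; 363 = 3·121 + 0 → gcd = 121; 1815 = 121·15.
Back-substitution yields 567853·(-27) + 11374·(1348) = 121, so one solution is x = -27·15 = -405, y = 1348·15 = 20220.
Solutions in x differ by 11374/121 = 94; the one in [0, 94) is -405 mod 94 = 65.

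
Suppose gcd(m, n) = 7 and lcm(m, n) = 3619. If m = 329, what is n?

m·n = gcd·lcm = 7·3619 = 25333, so n = 25333/329 = 77.

77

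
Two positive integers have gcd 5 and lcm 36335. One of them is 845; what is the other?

215

u·v = gcd·lcm = 5·36335 = 181675, so v = 181675/845 = 215.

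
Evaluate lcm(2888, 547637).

gcd first: 547637 = 189·2888 + 1805; 2888 = 1·1805 + 1083; 1805 = 1·1083 + 722; 1083 = 1·722 + 361; 722 = 2·361 + 0 → gcd = 361
lcm = 2888·547637/gcd = 1581575656/361 = 4381096

4381096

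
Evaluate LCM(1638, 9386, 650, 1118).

1638 = 2 · 3² · 7 · 13; 9386 = 2 · 13 · 19²; 650 = 2 · 5² · 13; 1118 = 2 · 13 · 43
lcm takes max exponent of each prime: 2 · 3² · 5² · 7 · 13 · 19² · 43 = 635666850

635666850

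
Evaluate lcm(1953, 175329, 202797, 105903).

29410617281661

lcm(1953, 175329) = 1953·175329/gcd = 342417537/63 = 5435199
lcm(5435199, 202797) = 5435199·202797/gcd = 1102242051603/63 = 17495905581
lcm(17495905581, 105903) = 17495905581·105903/gcd = 1852868888744643/63 = 29410617281661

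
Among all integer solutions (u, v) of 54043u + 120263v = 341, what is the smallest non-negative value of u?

3427

Euclid: 120263 = 2·54043 + 12177; 54043 = 4·12177 + 5335; 12177 = 2·5335 + 1507; 5335 = 3·1507 + 814; 1507 = 1·814 + 693; 814 = 1·693 + 121; 693 = 5·121 + 88; 121 = 1·88 + 33; 88 = 2·33 + 22; 33 = 1·22 + 11; 22 = 2·11 + 0 → gcd = 11; 341 = 11·31.
Back-substitution yields 54043·(3990) + 120263·(-1793) = 11, so one solution is u = 3990·31 = 123690, v = -1793·31 = -55583.
Solutions in u differ by 120263/11 = 10933; the one in [0, 10933) is 123690 mod 10933 = 3427.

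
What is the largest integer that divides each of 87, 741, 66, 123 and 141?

87 = 3 · 29; 741 = 3 · 13 · 19; 66 = 2 · 3 · 11; 123 = 3 · 41; 141 = 3 · 47
gcd takes min exponent of each prime: 3 = 3

3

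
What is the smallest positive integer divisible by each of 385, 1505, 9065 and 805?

98618135

385 = 5 · 7 · 11; 1505 = 5 · 7 · 43; 9065 = 5 · 7² · 37; 805 = 5 · 7 · 23
lcm takes max exponent of each prime: 5 · 7² · 11 · 23 · 37 · 43 = 98618135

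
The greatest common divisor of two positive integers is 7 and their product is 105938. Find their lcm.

15134

For any two positive integers, gcd × lcm equals their product. Hence lcm = 105938 / 7 = 15134.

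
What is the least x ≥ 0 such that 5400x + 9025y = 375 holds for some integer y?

336

gcd(5400, 9025) = 25 (Euclid: 9025 = 1·5400 + 3625; 5400 = 1·3625 + 1775; 3625 = 2·1775 + 75; 1775 = 23·75 + 50; 75 = 1·50 + 25; 50 = 2·25 + 0), and 25 | 375.
Extended Euclid: 5400·(-122) + 9025·(73) = 25. Scale by 15: x₀ = -1830.
General solution x = x₀ + 361t; reducing mod 361 gives x = 336 (and y = -201).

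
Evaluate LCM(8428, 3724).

8428 = 2² · 7² · 43; 3724 = 2² · 7² · 19
max exponents: 2² · 7² · 19 · 43 = 160132

160132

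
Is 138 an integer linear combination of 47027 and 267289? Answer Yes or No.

Yes

gcd(47027, 267289): 267289 = 5·47027 + 32154; 47027 = 1·32154 + 14873; 32154 = 2·14873 + 2408; 14873 = 6·2408 + 425; 2408 = 5·425 + 283; 425 = 1·283 + 142; 283 = 1·142 + 141; 142 = 1·141 + 1; 141 = 141·1 + 0 → 1
1 divides 138, so a solution exists.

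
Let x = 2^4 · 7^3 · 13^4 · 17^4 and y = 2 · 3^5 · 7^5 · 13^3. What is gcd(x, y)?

1507142

min exponent per shared prime: 2 · 7^3 · 13^3 = 1507142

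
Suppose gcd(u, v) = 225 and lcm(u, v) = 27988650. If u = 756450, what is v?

Using uv = gcd(u,v)·lcm(u,v) = 225·27988650 = 6297446250, we get v = 6297446250/756450 = 8325.

8325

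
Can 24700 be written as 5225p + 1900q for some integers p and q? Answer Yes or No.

Yes

gcd(5225, 1900): 5225 = 2·1900 + 1425; 1900 = 1·1425 + 475; 1425 = 3·475 + 0 → 475
475 divides 24700, so a solution exists.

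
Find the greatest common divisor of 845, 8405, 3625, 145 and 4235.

5

gcd(845, 8405): 8405 = 9·845 + 800; 845 = 1·800 + 45; 800 = 17·45 + 35; 45 = 1·35 + 10; 35 = 3·10 + 5; 10 = 2·5 + 0 → 5
gcd(5, 3625): 3625 = 725·5 + 0 → 5
gcd(5, 145): 145 = 29·5 + 0 → 5
gcd(5, 4235): 4235 = 847·5 + 0 → 5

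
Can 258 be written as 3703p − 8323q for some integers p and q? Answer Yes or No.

gcd(3703, 8323): 8323 = 2·3703 + 917; 3703 = 4·917 + 35; 917 = 26·35 + 7; 35 = 5·7 + 0 → 7
7 does not divide 258, so a solution does not exist.

No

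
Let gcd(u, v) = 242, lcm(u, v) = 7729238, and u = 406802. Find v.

u·v = gcd·lcm = 242·7729238 = 1870475596, so v = 1870475596/406802 = 4598.

4598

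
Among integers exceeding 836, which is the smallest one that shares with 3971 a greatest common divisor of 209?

Multiples of 209 above 836: 209·5, 209·6, … . Need the cofactor coprime to 3971/209 = 19.
Checking s = 5, 6, … the first with gcd(s, 19) = 1 is s = 5, giving 1045.

1045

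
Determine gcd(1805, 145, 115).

gcd(1805, 145): 1805 = 12·145 + 65; 145 = 2·65 + 15; 65 = 4·15 + 5; 15 = 3·5 + 0 → 5
gcd(5, 115): 115 = 23·5 + 0 → 5

5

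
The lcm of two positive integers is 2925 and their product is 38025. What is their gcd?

13

From gcd × lcm = ab: gcd = 38025 / 2925 = 13.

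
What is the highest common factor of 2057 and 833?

Euclid: 2057 = 2·833 + 391; 833 = 2·391 + 51; 391 = 7·51 + 34; 51 = 1·34 + 17; 34 = 2·17 + 0. Last nonzero remainder: 17.

17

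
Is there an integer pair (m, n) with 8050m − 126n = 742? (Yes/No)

gcd(8050, 126): 8050 = 63·126 + 112; 126 = 1·112 + 14; 112 = 8·14 + 0 → 14
14 divides 742, so a solution exists.

Yes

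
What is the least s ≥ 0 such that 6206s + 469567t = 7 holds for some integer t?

Reduce mod 469567: 6206s ≡ 7 (mod 469567). With g = gcd(6206, 469567) = 1 dividing 7, divide through: 6206s ≡ 7 (mod 469567).
Since gcd(6206, 469567) = 1, s ≡ 7·(6206)⁻¹ ≡ 215565 (mod 469567). Smallest non-negative: 215565.

215565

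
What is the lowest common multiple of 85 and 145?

2465

85 = 5 · 17; 145 = 5 · 29
max exponents: 5 · 17 · 29 = 2465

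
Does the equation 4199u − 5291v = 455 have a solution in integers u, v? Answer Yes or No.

Yes

gcd(4199, 5291): 5291 = 1·4199 + 1092; 4199 = 3·1092 + 923; 1092 = 1·923 + 169; 923 = 5·169 + 78; 169 = 2·78 + 13; 78 = 6·13 + 0 → 13
13 divides 455, so a solution exists.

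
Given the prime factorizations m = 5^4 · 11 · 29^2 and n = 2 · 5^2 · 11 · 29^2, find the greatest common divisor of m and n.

min exponent per shared prime: 5^2 · 11 · 29^2 = 231275

231275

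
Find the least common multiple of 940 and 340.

gcd first: 940 = 2·340 + 260; 340 = 1·260 + 80; 260 = 3·80 + 20; 80 = 4·20 + 0 → gcd = 20
lcm = 940·340/gcd = 319600/20 = 15980

15980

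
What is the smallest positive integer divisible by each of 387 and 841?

gcd first: 841 = 2·387 + 67; 387 = 5·67 + 52; 67 = 1·52 + 15; 52 = 3·15 + 7; 15 = 2·7 + 1; 7 = 7·1 + 0 → gcd = 1
lcm = 387·841/gcd = 325467/1 = 325467

325467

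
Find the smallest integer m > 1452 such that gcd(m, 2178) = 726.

Multiples of 726 above 1452: 726·3, 726·4, … . Need the cofactor coprime to 2178/726 = 3.
Checking s = 3, 4, … the first with gcd(s, 3) = 1 is s = 4, giving 2904.

2904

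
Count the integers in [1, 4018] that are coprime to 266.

Prime factors of 266: 2, 7, 19. Count integers ≤ 4018 divisible by none of them.
By inclusion–exclusion: 4018 − ⌊4018/2⌋ − ⌊4018/7⌋ − ⌊4018/19⌋ + ⌊4018/14⌋ + ⌊4018/38⌋ + ⌊4018/133⌋ − ⌊4018/266⌋ = 1631.

1631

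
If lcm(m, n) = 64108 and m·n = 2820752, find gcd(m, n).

44

From gcd × lcm = mn: gcd = 2820752 / 64108 = 44.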